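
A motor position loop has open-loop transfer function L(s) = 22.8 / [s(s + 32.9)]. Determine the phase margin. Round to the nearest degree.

Gain crossover: |L(jω)| = 1 at ω ≈ 0.693 rad/s.
∠L(j0.693) = −90° − arctan(0.693/32.9) ≈ -91.21°
PM = 180° + (-91.21°) = 88.79°

89 deg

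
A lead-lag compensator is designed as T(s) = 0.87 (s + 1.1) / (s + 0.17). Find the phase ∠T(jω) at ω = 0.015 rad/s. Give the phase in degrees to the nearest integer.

∠(j0.015 + 1.1) = arctan(0.015/1.1) = 0.78°
∠(j0.015 + 0.17) = arctan(0.015/0.17) = 5.04°
∠T(j0.015) = 0.78° − 5.04° = -4.26°

-4°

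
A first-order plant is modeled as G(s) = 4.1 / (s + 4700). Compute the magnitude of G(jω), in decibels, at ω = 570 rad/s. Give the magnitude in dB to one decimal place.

|j570 + 4700| = √(570² + 4700²) = 4734
|G(j570)| = 4.1 / 4734 = 0.000866
20 log₁₀(0.000866) = -61.25 dB

-61.2 dB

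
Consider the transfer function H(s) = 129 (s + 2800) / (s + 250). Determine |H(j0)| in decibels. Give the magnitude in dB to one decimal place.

63.2 dB

H(0) = 129 × 2800 / 250 = 1444.8
20 log₁₀(1444.8) = 63.20 dB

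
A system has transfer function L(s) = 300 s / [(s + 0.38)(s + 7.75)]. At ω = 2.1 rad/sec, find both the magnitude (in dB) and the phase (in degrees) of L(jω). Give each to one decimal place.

|L| = 31.3 dB, ∠L = -4.9 deg

|j2.1| = 2.1
|j2.1 + 0.38| = √(2.1² + 0.38²) = 2.134
|j2.1 + 7.75| = √(2.1² + 7.75²) = 8.029
|L(j2.1)| = 300 × 2.1 / (2.134 × 8.029) = 36.765
20 log₁₀(36.765) = 31.31 dB
∠(j2.1) = 90.00°
∠(j2.1 + 0.38) = arctan(2.1/0.38) = 79.74°
∠(j2.1 + 7.75) = arctan(2.1/7.75) = 15.16°
∠L(j2.1) = 90.00° − (79.74° + 15.16°) = -4.90°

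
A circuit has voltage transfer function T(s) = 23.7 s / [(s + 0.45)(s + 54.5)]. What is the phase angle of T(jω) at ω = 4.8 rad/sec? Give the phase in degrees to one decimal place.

0.3 deg

∠(j4.8) = 90.00°
∠(j4.8 + 0.45) = arctan(4.8/0.45) = 84.64°
∠(j4.8 + 54.5) = arctan(4.8/54.5) = 5.03°
∠T(j4.8) = 90.00° − (84.64° + 5.03°) = 0.32°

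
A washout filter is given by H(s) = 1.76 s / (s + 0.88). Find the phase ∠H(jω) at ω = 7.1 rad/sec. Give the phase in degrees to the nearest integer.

7 deg

∠(j7.1) = 90.00°
∠(j7.1 + 0.88) = arctan(7.1/0.88) = 82.93°
∠H(j7.1) = 90.00° − 82.93° = 7.07°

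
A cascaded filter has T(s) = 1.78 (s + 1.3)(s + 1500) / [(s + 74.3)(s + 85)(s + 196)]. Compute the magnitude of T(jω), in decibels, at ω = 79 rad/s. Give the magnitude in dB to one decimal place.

-22.0 dB

|j79 + 1.3| = √(79² + 1.3²) = 79.01
|j79 + 1500| = √(79² + 1500²) = 1502
|j79 + 74.3| = √(79² + 74.3²) = 108.5
|j79 + 85| = √(79² + 85²) = 116
|j79 + 196| = √(79² + 196²) = 211.3
|T(j79)| = 1.78 × 79.01 × 1502 / (108.5 × 116 × 211.3) = 0.079433
20 log₁₀(0.079433) = -22.00 dB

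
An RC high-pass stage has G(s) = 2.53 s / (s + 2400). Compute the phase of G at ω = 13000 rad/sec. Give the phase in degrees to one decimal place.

10.5°

∠(j13000) = 90.00°
∠(j13000 + 2400) = arctan(13000/2400) = 79.54°
∠G(j13000) = 90.00° − 79.54° = 10.46°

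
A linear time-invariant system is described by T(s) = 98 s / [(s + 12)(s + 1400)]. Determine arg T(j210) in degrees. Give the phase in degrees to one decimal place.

∠(j210) = 90.00°
∠(j210 + 12) = arctan(210/12) = 86.73°
∠(j210 + 1400) = arctan(210/1400) = 8.53°
∠T(j210) = 90.00° − (86.73° + 8.53°) = -5.26°

-5.3°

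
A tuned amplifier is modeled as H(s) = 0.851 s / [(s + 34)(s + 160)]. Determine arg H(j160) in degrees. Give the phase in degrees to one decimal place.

∠(j160) = 90.00°
∠(j160 + 34) = arctan(160/34) = 78.00°
∠(j160 + 160) = arctan(160/160) = 45.00°
∠H(j160) = 90.00° − (78.00° + 45.00°) = -33.00°

-33.0 deg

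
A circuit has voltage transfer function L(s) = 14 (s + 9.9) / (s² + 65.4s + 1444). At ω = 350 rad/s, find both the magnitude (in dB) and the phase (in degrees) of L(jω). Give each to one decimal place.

|L| = -28.0 dB, ∠L = -80.9 deg

|j350 + 9.9| = √(350² + 9.9²) = 350.1
|(j350)² + 65.4(j350) + 1444| = |-1.2106e+05 + j22890| = 1.232e+05
|L(j350)| = 14 × 350.1 / 1.232e+05 = 0.039788
20 log₁₀(0.039788) = -28.00 dB
∠(j350 + 9.9) = arctan(350/9.9) = 88.38°
∠[(j350)² + 65.4(j350) + 1444] = ∠[-1.2106e+05 + j22890] = 169.29°
∠L(j350) = 88.38° − 169.29° = -80.91°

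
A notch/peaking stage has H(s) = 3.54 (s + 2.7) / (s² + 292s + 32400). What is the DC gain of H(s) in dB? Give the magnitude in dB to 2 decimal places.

-70.60 dB

H(0) = 3.54 × 2.7 / 32400 = 0.000295
20 log₁₀(0.000295) = -70.604 dB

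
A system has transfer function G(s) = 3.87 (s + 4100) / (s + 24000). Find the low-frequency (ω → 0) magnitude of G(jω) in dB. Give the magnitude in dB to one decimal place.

G(0) = 3.87 × 4100 / 24000 = 0.66112
20 log₁₀(0.66112) = -3.59 dB

-3.6 dB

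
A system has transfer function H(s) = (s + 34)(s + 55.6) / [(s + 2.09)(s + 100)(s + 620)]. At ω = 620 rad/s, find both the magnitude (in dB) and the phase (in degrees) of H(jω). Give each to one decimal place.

|j620 + 34| = √(620² + 34²) = 620.9
|j620 + 55.6| = √(620² + 55.6²) = 622.5
|j620 + 2.09| = √(620² + 2.09²) = 620
|j620 + 100| = √(620² + 100²) = 628
|j620 + 620| = √(620² + 620²) = 876.8
|H(j620)| = 1 × 620.9 × 622.5 / (620 × 628 × 876.8) = 0.0011322
20 log₁₀(0.0011322) = -58.92 dB
∠(j620 + 34) = arctan(620/34) = 86.86°
∠(j620 + 55.6) = arctan(620/55.6) = 84.88°
∠(j620 + 2.09) = arctan(620/2.09) = 89.81°
∠(j620 + 100) = arctan(620/100) = 80.84°
∠(j620 + 620) = arctan(620/620) = 45.00°
∠H(j620) = 86.86° + 84.88° − (89.81° + 80.84° + 45.00°) = -43.91°

|H| = -58.9 dB, ∠H = -43.9 deg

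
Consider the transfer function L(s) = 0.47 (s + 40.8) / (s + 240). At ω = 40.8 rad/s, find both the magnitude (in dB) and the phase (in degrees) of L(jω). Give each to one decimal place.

|j40.8 + 40.8| = √(40.8² + 40.8²) = 57.7
|j40.8 + 240| = √(40.8² + 240²) = 243.4
|L(j40.8)| = 0.47 × 57.7 / 243.4 = 0.1114
20 log₁₀(0.1114) = -19.06 dB
∠(j40.8 + 40.8) = arctan(40.8/40.8) = 45.00°
∠(j40.8 + 240) = arctan(40.8/240) = 9.65°
∠L(j40.8) = 45.00° − 9.65° = 35.35°

|L| = -19.1 dB, ∠L = 35.4°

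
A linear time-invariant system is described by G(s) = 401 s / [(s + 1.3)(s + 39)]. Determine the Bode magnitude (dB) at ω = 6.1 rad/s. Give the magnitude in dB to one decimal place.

|j6.1| = 6.1
|j6.1 + 1.3| = √(6.1² + 1.3²) = 6.237
|j6.1 + 39| = √(6.1² + 39²) = 39.47
|G(j6.1)| = 401 × 6.1 / (6.237 × 39.47) = 9.9354
20 log₁₀(9.9354) = 19.94 dB

19.9 dB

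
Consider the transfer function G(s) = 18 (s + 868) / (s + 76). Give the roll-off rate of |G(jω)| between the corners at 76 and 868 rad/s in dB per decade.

In this band the factors already past their corner are: pole at 76; net slope = -20 dB/decade.

-20 dB/decade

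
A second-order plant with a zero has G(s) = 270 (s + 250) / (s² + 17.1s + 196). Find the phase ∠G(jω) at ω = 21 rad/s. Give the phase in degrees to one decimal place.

-119.5°

∠(j21 + 250) = arctan(21/250) = 4.80°
∠[(j21)² + 17.1(j21) + 196] = ∠[-245 + j359.1] = 124.30°
∠G(j21) = 4.80° − 124.30° = -119.50°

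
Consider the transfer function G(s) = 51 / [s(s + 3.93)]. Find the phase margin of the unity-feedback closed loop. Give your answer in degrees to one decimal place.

30.7°

Gain crossover: |G(jω)| = 1 at ω ≈ 6.62 rad/s.
∠G(j6.62) = −90° − arctan(6.62/3.93) ≈ -149.31°
PM = 180° + (-149.31°) = 30.69°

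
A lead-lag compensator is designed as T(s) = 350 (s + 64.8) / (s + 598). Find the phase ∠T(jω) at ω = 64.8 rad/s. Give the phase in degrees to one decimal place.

38.8°

∠(j64.8 + 64.8) = arctan(64.8/64.8) = 45.00°
∠(j64.8 + 598) = arctan(64.8/598) = 6.18°
∠T(j64.8) = 45.00° − 6.18° = 38.82°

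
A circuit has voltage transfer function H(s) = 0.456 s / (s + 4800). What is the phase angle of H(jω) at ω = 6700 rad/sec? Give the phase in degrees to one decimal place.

35.6°

∠(j6700) = 90.00°
∠(j6700 + 4800) = arctan(6700/4800) = 54.38°
∠H(j6700) = 90.00° − 54.38° = 35.62°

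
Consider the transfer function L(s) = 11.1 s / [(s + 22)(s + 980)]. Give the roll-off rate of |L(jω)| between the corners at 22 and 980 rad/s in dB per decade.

0 dB/decade

In this band the factors already past their corner are: 1 differentiator zero, pole at 22; net slope = 0 dB/decade.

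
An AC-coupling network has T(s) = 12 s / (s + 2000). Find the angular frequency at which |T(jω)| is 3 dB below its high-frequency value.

For a single-pole high-pass, the −3 dB point is at the pole: ω = 2000 rad s⁻¹.

2000 rad s⁻¹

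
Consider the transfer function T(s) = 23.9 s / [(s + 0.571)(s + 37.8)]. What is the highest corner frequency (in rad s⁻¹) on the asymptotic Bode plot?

37.8 rad s⁻¹

Break frequencies occur at each pole and zero magnitude: 0.571 rad s⁻¹, 37.8 rad s⁻¹.
The highest is 37.8 rad s⁻¹.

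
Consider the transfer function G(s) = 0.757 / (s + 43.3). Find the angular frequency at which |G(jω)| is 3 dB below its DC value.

43.3 rad/s

For a single-pole low-pass, the −3 dB point is at the pole: ω = 43.3 rad/s.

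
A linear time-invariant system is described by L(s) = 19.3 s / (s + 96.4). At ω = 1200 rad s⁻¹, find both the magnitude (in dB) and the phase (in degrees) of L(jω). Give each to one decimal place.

|L| = 25.7 dB, ∠L = 4.6 deg

|j1200| = 1200
|j1200 + 96.4| = √(1200² + 96.4²) = 1204
|L(j1200)| = 19.3 × 1200 / 1204 = 19.238
20 log₁₀(19.238) = 25.68 dB
∠(j1200) = 90.00°
∠(j1200 + 96.4) = arctan(1200/96.4) = 85.41°
∠L(j1200) = 90.00° − 85.41° = 4.59°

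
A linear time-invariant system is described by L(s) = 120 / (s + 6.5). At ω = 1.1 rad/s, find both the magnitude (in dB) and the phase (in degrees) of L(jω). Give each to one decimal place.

|j1.1 + 6.5| = √(1.1² + 6.5²) = 6.592
|L(j1.1)| = 120 / 6.592 = 18.203
20 log₁₀(18.203) = 25.20 dB
∠(j1.1 + 6.5) = arctan(1.1/6.5) = 9.61°
∠L(j1.1) = −9.61° = -9.61°

|L| = 25.2 dB, ∠L = -9.6°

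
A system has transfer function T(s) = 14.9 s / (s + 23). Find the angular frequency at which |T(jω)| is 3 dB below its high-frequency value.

23 rad/sec

For a single-pole high-pass, the −3 dB point is at the pole: ω = 23 rad/sec.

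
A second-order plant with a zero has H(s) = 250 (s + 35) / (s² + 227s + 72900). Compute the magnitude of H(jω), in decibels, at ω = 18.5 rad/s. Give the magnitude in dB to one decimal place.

|j18.5 + 35| = √(18.5² + 35²) = 39.59
|(j18.5)² + 227(j18.5) + 72900| = |72558 + j4199.5| = 7.268e+04
|H(j18.5)| = 250 × 39.59 / 7.268e+04 = 0.13618
20 log₁₀(0.13618) = -17.32 dB

-17.3 dB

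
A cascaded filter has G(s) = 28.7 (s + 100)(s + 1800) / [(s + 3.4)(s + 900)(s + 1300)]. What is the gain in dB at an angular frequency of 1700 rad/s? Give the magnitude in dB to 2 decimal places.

-35.24 dB

|j1700 + 100| = √(1700² + 100²) = 1703
|j1700 + 1800| = √(1700² + 1800²) = 2476
|j1700 + 3.4| = √(1700² + 3.4²) = 1700
|j1700 + 900| = √(1700² + 900²) = 1924
|j1700 + 1300| = √(1700² + 1300²) = 2140
|G(j1700)| = 28.7 × 1703 × 2476 / (1700 × 1924 × 2140) = 0.017291
20 log₁₀(0.017291) = -35.243 dB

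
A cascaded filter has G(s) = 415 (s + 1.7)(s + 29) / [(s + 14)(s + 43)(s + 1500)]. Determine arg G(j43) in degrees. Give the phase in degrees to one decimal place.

∠(j43 + 1.7) = arctan(43/1.7) = 87.74°
∠(j43 + 29) = arctan(43/29) = 56.00°
∠(j43 + 14) = arctan(43/14) = 71.97°
∠(j43 + 43) = arctan(43/43) = 45.00°
∠(j43 + 1500) = arctan(43/1500) = 1.64°
∠G(j43) = 87.74° + 56.00° − (71.97° + 45.00° + 1.64°) = 25.13°

25.1°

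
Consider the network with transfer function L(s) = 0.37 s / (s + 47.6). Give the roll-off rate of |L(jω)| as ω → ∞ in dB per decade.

With 1 zero and 1 pole, the high-frequency asymptotic slope is 20 × (1 − 1) = 0 dB/decade.

0 dB/decade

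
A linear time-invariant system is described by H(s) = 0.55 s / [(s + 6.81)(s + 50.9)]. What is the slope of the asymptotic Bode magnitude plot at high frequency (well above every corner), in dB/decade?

With 1 zero and 2 poles, the high-frequency asymptotic slope is 20 × (1 − 2) = -20 dB/decade.

-20 dB/decade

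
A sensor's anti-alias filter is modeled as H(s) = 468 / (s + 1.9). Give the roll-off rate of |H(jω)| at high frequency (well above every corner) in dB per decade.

With 0 zeros and 1 pole, the high-frequency asymptotic slope is 20 × (0 − 1) = -20 dB/decade.

-20 dB/decade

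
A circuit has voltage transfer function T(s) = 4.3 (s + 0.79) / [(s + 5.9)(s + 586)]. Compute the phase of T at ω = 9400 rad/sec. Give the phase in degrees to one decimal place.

-86.4°

∠(j9400 + 0.79) = arctan(9400/0.79) = 90.00°
∠(j9400 + 5.9) = arctan(9400/5.9) = 89.96°
∠(j9400 + 586) = arctan(9400/586) = 86.43°
∠T(j9400) = 90.00° − (89.96° + 86.43°) = -86.40°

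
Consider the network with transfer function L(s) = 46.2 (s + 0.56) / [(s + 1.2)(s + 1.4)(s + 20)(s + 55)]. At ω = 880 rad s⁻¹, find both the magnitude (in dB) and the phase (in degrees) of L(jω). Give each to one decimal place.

|j880 + 0.56| = √(880² + 0.56²) = 880
|j880 + 1.2| = √(880² + 1.2²) = 880
|j880 + 1.4| = √(880² + 1.4²) = 880
|j880 + 20| = √(880² + 20²) = 880.2
|j880 + 55| = √(880² + 55²) = 881.7
|L(j880)| = 46.2 × 880 / (880 × 880 × 880.2 × 881.7) = 6.7645e-08
20 log₁₀(6.7645e-08) = -143.40 dB
∠(j880 + 0.56) = arctan(880/0.56) = 89.96°
∠(j880 + 1.2) = arctan(880/1.2) = 89.92°
∠(j880 + 1.4) = arctan(880/1.4) = 89.91°
∠(j880 + 20) = arctan(880/20) = 88.70°
∠(j880 + 55) = arctan(880/55) = 86.42°
∠L(j880) = 89.96° − (89.92° + 89.91° + 88.70° + 86.42°) = -264.99°

|L| = -143.4 dB, ∠L = -265.0 deg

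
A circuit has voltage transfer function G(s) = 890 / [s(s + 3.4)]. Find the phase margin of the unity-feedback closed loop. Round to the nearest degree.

Gain crossover: |G(jω)| = 1 at ω ≈ 29.7 rad/s.
∠G(j29.7) = −90° − arctan(29.7/3.4) ≈ -173.48°
PM = 180° + (-173.48°) = 6.52°

7°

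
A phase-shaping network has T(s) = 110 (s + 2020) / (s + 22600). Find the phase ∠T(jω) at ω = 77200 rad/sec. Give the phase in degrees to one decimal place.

14.8°

∠(j77200 + 2020) = arctan(77200/2020) = 88.50°
∠(j77200 + 22600) = arctan(77200/22600) = 73.68°
∠T(j77200) = 88.50° − 73.68° = 14.82°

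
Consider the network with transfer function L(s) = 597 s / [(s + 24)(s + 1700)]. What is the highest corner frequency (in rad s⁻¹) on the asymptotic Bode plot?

Break frequencies occur at each pole and zero magnitude: 24 rad s⁻¹, 1700 rad s⁻¹.
The highest is 1700 rad s⁻¹.

1700 rad s⁻¹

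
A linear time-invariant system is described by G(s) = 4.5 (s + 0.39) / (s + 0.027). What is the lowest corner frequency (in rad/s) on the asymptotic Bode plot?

Break frequencies occur at each pole and zero magnitude: 0.027 rad/s, 0.39 rad/s.
The lowest is 0.027 rad/s.

0.027 rad/s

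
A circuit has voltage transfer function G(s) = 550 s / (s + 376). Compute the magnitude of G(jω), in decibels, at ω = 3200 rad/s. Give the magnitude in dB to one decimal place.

54.7 dB

|j3200| = 3200
|j3200 + 376| = √(3200² + 376²) = 3222
|G(j3200)| = 550 × 3200 / 3222 = 546.24
20 log₁₀(546.24) = 54.75 dB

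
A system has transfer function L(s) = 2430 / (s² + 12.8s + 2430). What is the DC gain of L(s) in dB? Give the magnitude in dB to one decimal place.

0.0 dB

L(0) = 2430 / 2430 = 1
20 log₁₀(1) = 0.00 dB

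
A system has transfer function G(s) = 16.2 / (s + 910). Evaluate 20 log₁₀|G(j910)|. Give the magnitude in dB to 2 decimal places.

-38.00 dB

|j910 + 910| = √(910² + 910²) = 1287
|G(j910)| = 16.2 / 1287 = 0.012588
20 log₁₀(0.012588) = -38.001 dB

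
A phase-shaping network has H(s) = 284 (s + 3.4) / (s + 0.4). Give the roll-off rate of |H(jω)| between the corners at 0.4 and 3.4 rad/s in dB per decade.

In this band the factors already past their corner are: pole at 0.4; net slope = -20 dB/decade.

-20 dB/decade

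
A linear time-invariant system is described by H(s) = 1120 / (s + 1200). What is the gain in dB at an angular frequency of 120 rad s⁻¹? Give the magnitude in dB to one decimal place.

|j120 + 1200| = √(120² + 1200²) = 1206
|H(j120)| = 1120 / 1206 = 0.9287
20 log₁₀(0.9287) = -0.64 dB

-0.6 dB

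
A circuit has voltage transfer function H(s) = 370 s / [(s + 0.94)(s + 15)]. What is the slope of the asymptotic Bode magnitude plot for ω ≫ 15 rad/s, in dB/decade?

With 1 zero and 2 poles, the high-frequency asymptotic slope is 20 × (1 − 2) = -20 dB/decade.

-20 dB/decade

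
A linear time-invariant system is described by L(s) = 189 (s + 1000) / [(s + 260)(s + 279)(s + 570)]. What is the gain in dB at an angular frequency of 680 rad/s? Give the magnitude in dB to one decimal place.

|j680 + 1000| = √(680² + 1000²) = 1209
|j680 + 260| = √(680² + 260²) = 728
|j680 + 279| = √(680² + 279²) = 735
|j680 + 570| = √(680² + 570²) = 887.3
|L(j680)| = 189 × 1209 / (728 × 735 × 887.3) = 0.00048139
20 log₁₀(0.00048139) = -66.35 dB

-66.4 dB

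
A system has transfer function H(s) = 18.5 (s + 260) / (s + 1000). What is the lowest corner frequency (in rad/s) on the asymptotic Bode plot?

260 rad/s

Break frequencies occur at each pole and zero magnitude: 260 rad/s, 1000 rad/s.
The lowest is 260 rad/s.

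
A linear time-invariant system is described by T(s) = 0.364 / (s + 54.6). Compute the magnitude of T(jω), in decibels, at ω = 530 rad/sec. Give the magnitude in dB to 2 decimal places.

|j530 + 54.6| = √(530² + 54.6²) = 532.8
|T(j530)| = 0.364 / 532.8 = 0.00068318
20 log₁₀(0.00068318) = -63.309 dB

-63.31 dB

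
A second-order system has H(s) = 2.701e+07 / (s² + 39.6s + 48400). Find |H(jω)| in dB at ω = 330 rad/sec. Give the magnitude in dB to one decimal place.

|(j330)² + 39.6(j330) + 48400| = |-60500 + j13068| = 6.19e+04
|H(j330)| = 2.701e+07 / 6.19e+04 = 436.38
20 log₁₀(436.38) = 52.80 dB

52.8 dB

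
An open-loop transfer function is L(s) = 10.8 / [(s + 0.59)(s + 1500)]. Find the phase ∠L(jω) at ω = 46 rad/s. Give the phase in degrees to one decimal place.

∠(j46 + 0.59) = arctan(46/0.59) = 89.27°
∠(j46 + 1500) = arctan(46/1500) = 1.76°
∠L(j46) = − (89.27° + 1.76°) = -91.02°

-91.0°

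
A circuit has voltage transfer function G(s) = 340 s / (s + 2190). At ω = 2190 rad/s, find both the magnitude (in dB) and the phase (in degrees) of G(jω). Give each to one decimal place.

|j2190| = 2190
|j2190 + 2190| = √(2190² + 2190²) = 3097
|G(j2190)| = 340 × 2190 / 3097 = 240.42
20 log₁₀(240.42) = 47.62 dB
∠(j2190) = 90.00°
∠(j2190 + 2190) = arctan(2190/2190) = 45.00°
∠G(j2190) = 90.00° − 45.00° = 45.00°

|G| = 47.6 dB, ∠G = 45.0°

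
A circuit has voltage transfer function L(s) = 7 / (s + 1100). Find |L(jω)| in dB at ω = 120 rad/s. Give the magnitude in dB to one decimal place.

|j120 + 1100| = √(120² + 1100²) = 1107
|L(j120)| = 7 / 1107 = 0.0063261
20 log₁₀(0.0063261) = -43.98 dB

-44.0 dB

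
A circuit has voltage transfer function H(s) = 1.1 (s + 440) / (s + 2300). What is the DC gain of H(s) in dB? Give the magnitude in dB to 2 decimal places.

-13.54 dB

H(0) = 1.1 × 440 / 2300 = 0.21043
20 log₁₀(0.21043) = -13.538 dB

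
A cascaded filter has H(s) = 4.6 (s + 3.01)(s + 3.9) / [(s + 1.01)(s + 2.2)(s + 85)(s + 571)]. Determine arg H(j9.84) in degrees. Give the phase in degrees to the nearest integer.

-28°

∠(j9.84 + 3.01) = arctan(9.84/3.01) = 72.99°
∠(j9.84 + 3.9) = arctan(9.84/3.9) = 68.38°
∠(j9.84 + 1.01) = arctan(9.84/1.01) = 84.14°
∠(j9.84 + 2.2) = arctan(9.84/2.2) = 77.40°
∠(j9.84 + 85) = arctan(9.84/85) = 6.60°
∠(j9.84 + 571) = arctan(9.84/571) = 0.99°
∠H(j9.84) = 72.99° + 68.38° − (84.14° + 77.40° + 6.60° + 0.99°) = -27.76°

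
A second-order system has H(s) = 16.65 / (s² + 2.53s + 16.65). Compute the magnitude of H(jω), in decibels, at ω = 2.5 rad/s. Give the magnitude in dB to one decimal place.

|(j2.5)² + 2.53(j2.5) + 16.65| = |10.4 + j6.325| = 12.17
|H(j2.5)| = 16.65 / 12.17 = 1.3679
20 log₁₀(1.3679) = 2.72 dB

2.7 dB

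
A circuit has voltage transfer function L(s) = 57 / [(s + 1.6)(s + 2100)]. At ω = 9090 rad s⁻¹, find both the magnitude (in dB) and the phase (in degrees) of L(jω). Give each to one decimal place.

|j9090 + 1.6| = √(9090² + 1.6²) = 9090
|j9090 + 2100| = √(9090² + 2100²) = 9329
|L(j9090)| = 57 / (9090 × 9329) = 6.7213e-07
20 log₁₀(6.7213e-07) = -123.45 dB
∠(j9090 + 1.6) = arctan(9090/1.6) = 89.99°
∠(j9090 + 2100) = arctan(9090/2100) = 76.99°
∠L(j9090) = − (89.99° + 76.99°) = -166.98°

|L| = -123.5 dB, ∠L = -167.0°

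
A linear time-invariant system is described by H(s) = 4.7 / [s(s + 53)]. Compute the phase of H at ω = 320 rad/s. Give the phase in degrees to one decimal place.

-170.6 deg

∠(j320 + 53) = arctan(320/53) = 80.60°
∠(j320) = 90.00°
∠H(j320) = − (80.60° + 90.00°) = -170.60°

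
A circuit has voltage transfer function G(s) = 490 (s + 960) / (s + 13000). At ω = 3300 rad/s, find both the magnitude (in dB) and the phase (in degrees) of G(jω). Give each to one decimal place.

|j3300 + 960| = √(3300² + 960²) = 3437
|j3300 + 13000| = √(3300² + 13000²) = 1.341e+04
|G(j3300)| = 490 × 3437 / 1.341e+04 = 125.56
20 log₁₀(125.56) = 41.98 dB
∠(j3300 + 960) = arctan(3300/960) = 73.78°
∠(j3300 + 13000) = arctan(3300/13000) = 14.24°
∠G(j3300) = 73.78° − 14.24° = 59.54°

|G| = 42.0 dB, ∠G = 59.5 deg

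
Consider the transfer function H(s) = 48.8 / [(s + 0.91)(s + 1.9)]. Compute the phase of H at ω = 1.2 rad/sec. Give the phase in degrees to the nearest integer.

-85°

∠(j1.2 + 0.91) = arctan(1.2/0.91) = 52.83°
∠(j1.2 + 1.9) = arctan(1.2/1.9) = 32.28°
∠H(j1.2) = − (52.83° + 32.28°) = -85.10°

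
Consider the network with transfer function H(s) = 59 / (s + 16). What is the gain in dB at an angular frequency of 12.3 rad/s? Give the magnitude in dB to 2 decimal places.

9.32 dB

|j12.3 + 16| = √(12.3² + 16²) = 20.18
|H(j12.3)| = 59 / 20.18 = 2.9235
20 log₁₀(2.9235) = 9.318 dB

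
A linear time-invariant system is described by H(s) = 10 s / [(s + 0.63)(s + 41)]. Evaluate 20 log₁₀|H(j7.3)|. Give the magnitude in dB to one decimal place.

-12.4 dB

|j7.3| = 7.3
|j7.3 + 0.63| = √(7.3² + 0.63²) = 7.327
|j7.3 + 41| = √(7.3² + 41²) = 41.64
|H(j7.3)| = 10 × 7.3 / (7.327 × 41.64) = 0.23924
20 log₁₀(0.23924) = -12.42 dB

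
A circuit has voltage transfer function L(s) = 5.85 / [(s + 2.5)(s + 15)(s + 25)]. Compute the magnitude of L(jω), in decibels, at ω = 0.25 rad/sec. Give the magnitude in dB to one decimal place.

|j0.25 + 2.5| = √(0.25² + 2.5²) = 2.512
|j0.25 + 15| = √(0.25² + 15²) = 15
|j0.25 + 25| = √(0.25² + 25²) = 25
|L(j0.25)| = 5.85 / (2.512 × 15 × 25) = 0.0062079
20 log₁₀(0.0062079) = -44.14 dB

-44.1 dB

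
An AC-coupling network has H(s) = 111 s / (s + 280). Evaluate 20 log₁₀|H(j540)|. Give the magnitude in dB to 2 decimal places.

|j540| = 540
|j540 + 280| = √(540² + 280²) = 608.3
|H(j540)| = 111 × 540 / 608.3 = 98.541
20 log₁₀(98.541) = 39.872 dB

39.87 dB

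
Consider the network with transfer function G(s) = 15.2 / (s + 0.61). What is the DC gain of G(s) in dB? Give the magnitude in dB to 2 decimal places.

G(0) = 15.2 / 0.61 = 24.918
20 log₁₀(24.918) = 27.930 dB

27.93 dB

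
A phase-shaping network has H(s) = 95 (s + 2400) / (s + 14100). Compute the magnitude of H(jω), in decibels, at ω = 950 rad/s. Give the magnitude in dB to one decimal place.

24.8 dB

|j950 + 2400| = √(950² + 2400²) = 2581
|j950 + 14100| = √(950² + 14100²) = 1.413e+04
|H(j950)| = 95 × 2581 / 1.413e+04 = 17.352
20 log₁₀(17.352) = 24.79 dB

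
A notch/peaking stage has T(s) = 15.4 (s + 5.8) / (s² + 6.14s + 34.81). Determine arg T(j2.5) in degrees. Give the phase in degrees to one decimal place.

-4.9°

∠(j2.5 + 5.8) = arctan(2.5/5.8) = 23.32°
∠[(j2.5)² + 6.14(j2.5) + 34.81] = ∠[28.56 + j15.35] = 28.26°
∠T(j2.5) = 23.32° − 28.26° = -4.94°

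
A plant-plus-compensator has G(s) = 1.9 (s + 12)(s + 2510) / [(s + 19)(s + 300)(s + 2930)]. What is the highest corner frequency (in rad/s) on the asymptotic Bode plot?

2930 rad/s

Break frequencies occur at each pole and zero magnitude: 12 rad/s, 19 rad/s, 300 rad/s, 2510 rad/s, 2930 rad/s.
The highest is 2930 rad/s.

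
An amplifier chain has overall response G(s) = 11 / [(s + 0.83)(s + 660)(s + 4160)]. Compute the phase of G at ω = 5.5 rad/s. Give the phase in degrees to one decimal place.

-82.0 deg

∠(j5.5 + 0.83) = arctan(5.5/0.83) = 81.42°
∠(j5.5 + 660) = arctan(5.5/660) = 0.48°
∠(j5.5 + 4160) = arctan(5.5/4160) = 0.08°
∠G(j5.5) = − (81.42° + 0.48° + 0.08°) = -81.97°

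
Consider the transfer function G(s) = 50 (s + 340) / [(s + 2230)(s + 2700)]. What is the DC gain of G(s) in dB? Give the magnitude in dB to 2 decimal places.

-50.98 dB

G(0) = 50 × 340 / (2230 × 2700) = 0.0028235
20 log₁₀(0.0028235) = -50.984 dB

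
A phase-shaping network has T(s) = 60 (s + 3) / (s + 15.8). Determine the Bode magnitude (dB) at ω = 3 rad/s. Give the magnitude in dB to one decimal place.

24.0 dB

|j3 + 3| = √(3² + 3²) = 4.243
|j3 + 15.8| = √(3² + 15.8²) = 16.08
|T(j3)| = 60 × 4.243 / 16.08 = 15.828
20 log₁₀(15.828) = 23.99 dB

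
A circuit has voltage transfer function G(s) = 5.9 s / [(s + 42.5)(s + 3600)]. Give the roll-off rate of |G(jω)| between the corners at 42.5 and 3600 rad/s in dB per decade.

In this band the factors already past their corner are: 1 differentiator zero, pole at 42.5; net slope = 0 dB/decade.

0 dB/decade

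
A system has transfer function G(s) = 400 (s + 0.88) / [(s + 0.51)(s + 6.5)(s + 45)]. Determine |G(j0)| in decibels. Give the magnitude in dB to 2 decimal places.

7.46 dB

G(0) = 400 × 0.88 / (0.51 × 6.5 × 45) = 2.3596
20 log₁₀(2.3596) = 7.457 dB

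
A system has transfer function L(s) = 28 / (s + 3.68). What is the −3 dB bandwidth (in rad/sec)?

3.68 rad/sec

For a single-pole low-pass, the −3 dB point is at the pole: ω = 3.68 rad/sec.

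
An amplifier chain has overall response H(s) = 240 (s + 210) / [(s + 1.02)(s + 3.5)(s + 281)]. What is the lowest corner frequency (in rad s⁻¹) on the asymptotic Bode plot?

1.02 rad s⁻¹

Break frequencies occur at each pole and zero magnitude: 1.02 rad s⁻¹, 3.5 rad s⁻¹, 210 rad s⁻¹, 281 rad s⁻¹.
The lowest is 1.02 rad s⁻¹.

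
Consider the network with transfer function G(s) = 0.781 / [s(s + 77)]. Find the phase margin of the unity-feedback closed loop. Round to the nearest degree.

Gain crossover: |G(jω)| = 1 at ω ≈ 0.0101 rad/s.
∠G(j0.0101) = −90° − arctan(0.0101/77) ≈ -90.01°
PM = 180° + (-90.01°) = 89.99°

90°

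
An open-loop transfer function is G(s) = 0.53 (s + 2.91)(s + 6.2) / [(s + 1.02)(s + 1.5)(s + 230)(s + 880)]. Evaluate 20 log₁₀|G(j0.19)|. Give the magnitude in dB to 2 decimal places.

|j0.19 + 2.91| = √(0.19² + 2.91²) = 2.916
|j0.19 + 6.2| = √(0.19² + 6.2²) = 6.203
|j0.19 + 1.02| = √(0.19² + 1.02²) = 1.038
|j0.19 + 1.5| = √(0.19² + 1.5²) = 1.512
|j0.19 + 230| = √(0.19² + 230²) = 230
|j0.19 + 880| = √(0.19² + 880²) = 880
|G(j0.19)| = 0.53 × 2.916 × 6.203 / (1.038 × 1.512 × 230 × 880) = 3.0194e-05
20 log₁₀(3.0194e-05) = -90.402 dB

-90.40 dB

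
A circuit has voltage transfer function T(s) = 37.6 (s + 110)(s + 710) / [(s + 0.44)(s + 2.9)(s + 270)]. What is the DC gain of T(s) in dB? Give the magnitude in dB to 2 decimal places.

78.61 dB

T(0) = 37.6 × 110 × 710 / (0.44 × 2.9 × 270) = 8523.6
20 log₁₀(8523.6) = 78.612 dB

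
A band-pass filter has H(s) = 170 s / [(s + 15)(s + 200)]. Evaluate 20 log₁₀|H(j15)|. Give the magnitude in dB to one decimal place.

|j15| = 15
|j15 + 15| = √(15² + 15²) = 21.21
|j15 + 200| = √(15² + 200²) = 200.6
|H(j15)| = 170 × 15 / (21.21 × 200.6) = 0.59936
20 log₁₀(0.59936) = -4.45 dB

-4.4 dB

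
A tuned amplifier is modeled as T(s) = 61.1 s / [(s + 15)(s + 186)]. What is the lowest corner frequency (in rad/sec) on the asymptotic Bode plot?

15 rad/sec

Break frequencies occur at each pole and zero magnitude: 15 rad/sec, 186 rad/sec.
The lowest is 15 rad/sec.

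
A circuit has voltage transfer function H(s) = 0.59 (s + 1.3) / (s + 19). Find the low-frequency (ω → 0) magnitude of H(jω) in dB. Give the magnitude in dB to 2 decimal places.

H(0) = 0.59 × 1.3 / 19 = 0.040368
20 log₁₀(0.040368) = -27.879 dB

-27.88 dB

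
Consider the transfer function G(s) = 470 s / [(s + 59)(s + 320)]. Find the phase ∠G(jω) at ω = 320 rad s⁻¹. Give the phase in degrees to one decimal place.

-34.6°

∠(j320) = 90.00°
∠(j320 + 59) = arctan(320/59) = 79.55°
∠(j320 + 320) = arctan(320/320) = 45.00°
∠G(j320) = 90.00° − (79.55° + 45.00°) = -34.55°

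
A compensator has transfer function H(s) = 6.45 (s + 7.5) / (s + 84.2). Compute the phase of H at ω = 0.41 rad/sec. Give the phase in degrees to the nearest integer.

3°

∠(j0.41 + 7.5) = arctan(0.41/7.5) = 3.13°
∠(j0.41 + 84.2) = arctan(0.41/84.2) = 0.28°
∠H(j0.41) = 3.13° − 0.28° = 2.85°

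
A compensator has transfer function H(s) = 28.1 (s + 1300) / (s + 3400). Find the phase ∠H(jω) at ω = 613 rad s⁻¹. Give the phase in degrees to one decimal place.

∠(j613 + 1300) = arctan(613/1300) = 25.25°
∠(j613 + 3400) = arctan(613/3400) = 10.22°
∠H(j613) = 25.25° − 10.22° = 15.03°

15.0°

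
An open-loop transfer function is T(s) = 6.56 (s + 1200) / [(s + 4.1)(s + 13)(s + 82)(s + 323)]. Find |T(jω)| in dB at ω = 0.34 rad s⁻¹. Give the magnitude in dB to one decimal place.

|j0.34 + 1200| = √(0.34² + 1200²) = 1200
|j0.34 + 4.1| = √(0.34² + 4.1²) = 4.114
|j0.34 + 13| = √(0.34² + 13²) = 13
|j0.34 + 82| = √(0.34² + 82²) = 82
|j0.34 + 323| = √(0.34² + 323²) = 323
|T(j0.34)| = 6.56 × 1200 / (4.114 × 13 × 82 × 323) = 0.0055552
20 log₁₀(0.0055552) = -45.11 dB

-45.1 dB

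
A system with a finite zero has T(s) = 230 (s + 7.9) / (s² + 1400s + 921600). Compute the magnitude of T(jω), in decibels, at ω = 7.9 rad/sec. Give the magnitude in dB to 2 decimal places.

-51.09 dB

|j7.9 + 7.9| = √(7.9² + 7.9²) = 11.17
|(j7.9)² + 1400(j7.9) + 921600| = |9.2154e+05 + j11060| = 9.216e+05
|T(j7.9)| = 230 × 11.17 / 9.216e+05 = 0.0027882
20 log₁₀(0.0027882) = -51.093 dB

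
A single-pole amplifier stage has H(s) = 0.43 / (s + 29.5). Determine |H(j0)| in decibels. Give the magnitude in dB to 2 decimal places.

-36.73 dB

H(0) = 0.43 / 29.5 = 0.014576
20 log₁₀(0.014576) = -36.727 dB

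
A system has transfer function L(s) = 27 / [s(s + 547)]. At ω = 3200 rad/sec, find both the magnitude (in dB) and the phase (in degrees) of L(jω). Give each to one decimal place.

|j3200 + 547| = √(3200² + 547²) = 3246
|j3200| = 3200
|L(j3200)| = 27 / (3246 × 3200) = 2.599e-06
20 log₁₀(2.599e-06) = -111.70 dB
∠(j3200 + 547) = arctan(3200/547) = 80.30°
∠(j3200) = 90.00°
∠L(j3200) = − (80.30° + 90.00°) = -170.30°

|L| = -111.7 dB, ∠L = -170.3°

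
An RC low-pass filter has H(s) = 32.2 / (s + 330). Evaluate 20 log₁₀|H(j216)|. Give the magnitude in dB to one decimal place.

|j216 + 330| = √(216² + 330²) = 394.4
|H(j216)| = 32.2 / 394.4 = 0.081642
20 log₁₀(0.081642) = -21.76 dB

-21.8 dB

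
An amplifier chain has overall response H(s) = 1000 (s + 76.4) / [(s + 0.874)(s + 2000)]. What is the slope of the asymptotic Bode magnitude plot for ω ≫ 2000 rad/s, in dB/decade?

-20 dB/decade

With 1 zero and 2 poles, the high-frequency asymptotic slope is 20 × (1 − 2) = -20 dB/decade.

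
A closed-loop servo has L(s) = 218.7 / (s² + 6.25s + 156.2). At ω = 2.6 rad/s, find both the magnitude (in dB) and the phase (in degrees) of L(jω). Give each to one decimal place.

|(j2.6)² + 6.25(j2.6) + 156.2| = |149.44 + j16.25| = 150.3
|L(j2.6)| = 218.7 / 150.3 = 1.4549
20 log₁₀(1.4549) = 3.26 dB
∠[(j2.6)² + 6.25(j2.6) + 156.2] = ∠[149.44 + j16.25] = 6.21°
∠L(j2.6) = −6.21° = -6.21°

|L| = 3.3 dB, ∠L = -6.2 deg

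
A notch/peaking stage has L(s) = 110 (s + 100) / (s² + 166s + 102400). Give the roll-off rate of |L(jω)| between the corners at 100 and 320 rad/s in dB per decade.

In this band the factors already past their corner are: zero at 100; net slope = 20 dB/decade.

20 dB/decade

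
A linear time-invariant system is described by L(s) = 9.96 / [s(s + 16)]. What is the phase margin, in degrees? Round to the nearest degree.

88°

Gain crossover: |L(jω)| = 1 at ω ≈ 0.622 rad/s.
∠L(j0.622) = −90° − arctan(0.622/16) ≈ -92.23°
PM = 180° + (-92.23°) = 87.77°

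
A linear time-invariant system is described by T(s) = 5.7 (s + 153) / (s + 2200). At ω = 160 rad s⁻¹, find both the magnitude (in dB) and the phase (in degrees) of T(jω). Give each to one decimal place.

|j160 + 153| = √(160² + 153²) = 221.4
|j160 + 2200| = √(160² + 2200²) = 2206
|T(j160)| = 5.7 × 221.4 / 2206 = 0.57206
20 log₁₀(0.57206) = -4.85 dB
∠(j160 + 153) = arctan(160/153) = 46.28°
∠(j160 + 2200) = arctan(160/2200) = 4.16°
∠T(j160) = 46.28° − 4.16° = 42.12°

|T| = -4.9 dB, ∠T = 42.1°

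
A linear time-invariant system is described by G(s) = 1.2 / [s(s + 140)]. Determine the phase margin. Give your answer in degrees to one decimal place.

Gain crossover: |G(jω)| = 1 at ω ≈ 0.00857 rad/sec.
∠G(j0.00857) = −90° − arctan(0.00857/140) ≈ -90.00°
PM = 180° + (-90.00°) = 90.00°

90.0°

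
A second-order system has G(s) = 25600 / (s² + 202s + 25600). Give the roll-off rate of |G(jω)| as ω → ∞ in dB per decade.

-40 dB/decade

With 0 zeros and 2 poles, the high-frequency asymptotic slope is 20 × (0 − 2) = -40 dB/decade.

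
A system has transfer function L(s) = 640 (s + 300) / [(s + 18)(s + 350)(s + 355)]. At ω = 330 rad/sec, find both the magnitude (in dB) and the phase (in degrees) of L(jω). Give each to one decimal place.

|j330 + 300| = √(330² + 300²) = 446
|j330 + 18| = √(330² + 18²) = 330.5
|j330 + 350| = √(330² + 350²) = 481
|j330 + 355| = √(330² + 355²) = 484.7
|L(j330)| = 640 × 446 / (330.5 × 481 × 484.7) = 0.0037042
20 log₁₀(0.0037042) = -48.63 dB
∠(j330 + 300) = arctan(330/300) = 47.73°
∠(j330 + 18) = arctan(330/18) = 86.88°
∠(j330 + 350) = arctan(330/350) = 43.32°
∠(j330 + 355) = arctan(330/355) = 42.91°
∠L(j330) = 47.73° − (86.88° + 43.32° + 42.91°) = -125.38°

|L| = -48.6 dB, ∠L = -125.4°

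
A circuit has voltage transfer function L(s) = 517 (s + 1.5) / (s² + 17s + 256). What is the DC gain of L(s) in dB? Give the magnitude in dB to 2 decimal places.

L(0) = 517 × 1.5 / 256 = 3.0293
20 log₁₀(3.0293) = 9.627 dB

9.63 dB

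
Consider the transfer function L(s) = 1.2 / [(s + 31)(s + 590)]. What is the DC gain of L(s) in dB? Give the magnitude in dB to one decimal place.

-83.7 dB

L(0) = 1.2 / (31 × 590) = 6.561e-05
20 log₁₀(6.561e-05) = -83.66 dB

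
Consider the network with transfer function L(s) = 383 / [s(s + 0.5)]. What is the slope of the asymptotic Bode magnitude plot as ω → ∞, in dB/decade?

-40 dB/decade

With 0 zeros and 2 poles, the high-frequency asymptotic slope is 20 × (0 − 2) = -40 dB/decade.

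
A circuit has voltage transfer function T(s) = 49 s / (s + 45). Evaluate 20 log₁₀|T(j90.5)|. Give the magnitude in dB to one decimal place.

|j90.5| = 90.5
|j90.5 + 45| = √(90.5² + 45²) = 101.1
|T(j90.5)| = 49 × 90.5 / 101.1 = 43.875
20 log₁₀(43.875) = 32.84 dB

32.8 dB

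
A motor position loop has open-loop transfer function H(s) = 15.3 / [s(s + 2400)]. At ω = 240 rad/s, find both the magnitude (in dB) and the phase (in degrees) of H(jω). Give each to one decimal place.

|j240 + 2400| = √(240² + 2400²) = 2412
|j240| = 240
|H(j240)| = 15.3 / (2412 × 240) = 2.6431e-05
20 log₁₀(2.6431e-05) = -91.56 dB
∠(j240 + 2400) = arctan(240/2400) = 5.71°
∠(j240) = 90.00°
∠H(j240) = − (5.71° + 90.00°) = -95.71°

|H| = -91.6 dB, ∠H = -95.7°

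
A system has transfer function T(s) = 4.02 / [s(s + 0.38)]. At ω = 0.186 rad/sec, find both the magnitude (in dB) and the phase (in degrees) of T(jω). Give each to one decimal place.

|T| = 34.2 dB, ∠T = -116.1 deg

|j0.186 + 0.38| = √(0.186² + 0.38²) = 0.4231
|j0.186| = 0.186
|T(j0.186)| = 4.02 / (0.4231 × 0.186) = 51.085
20 log₁₀(51.085) = 34.17 dB
∠(j0.186 + 0.38) = arctan(0.186/0.38) = 26.08°
∠(j0.186) = 90.00°
∠T(j0.186) = − (26.08° + 90.00°) = -116.08°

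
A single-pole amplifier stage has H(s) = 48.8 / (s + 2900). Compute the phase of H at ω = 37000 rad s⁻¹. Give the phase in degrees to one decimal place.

-85.5°

∠(j37000 + 2900) = arctan(37000/2900) = 85.52°
∠H(j37000) = −85.52° = -85.52°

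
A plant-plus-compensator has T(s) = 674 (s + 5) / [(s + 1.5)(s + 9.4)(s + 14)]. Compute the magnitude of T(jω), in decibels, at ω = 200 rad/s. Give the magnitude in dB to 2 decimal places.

-35.50 dB

|j200 + 5| = √(200² + 5²) = 200.1
|j200 + 1.5| = √(200² + 1.5²) = 200
|j200 + 9.4| = √(200² + 9.4²) = 200.2
|j200 + 14| = √(200² + 14²) = 200.5
|T(j200)| = 674 × 200.1 / (200 × 200.2 × 200.5) = 0.016795
20 log₁₀(0.016795) = -35.496 dB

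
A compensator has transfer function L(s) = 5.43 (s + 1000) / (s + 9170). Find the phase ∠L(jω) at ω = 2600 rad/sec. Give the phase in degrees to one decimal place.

∠(j2600 + 1000) = arctan(2600/1000) = 68.96°
∠(j2600 + 9170) = arctan(2600/9170) = 15.83°
∠L(j2600) = 68.96° − 15.83° = 53.13°

53.1 deg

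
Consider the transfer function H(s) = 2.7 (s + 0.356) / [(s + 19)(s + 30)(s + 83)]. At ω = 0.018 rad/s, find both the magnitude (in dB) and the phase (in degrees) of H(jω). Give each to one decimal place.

|H| = -93.8 dB, ∠H = 2.8°

|j0.018 + 0.356| = √(0.018² + 0.356²) = 0.3565
|j0.018 + 19| = √(0.018² + 19²) = 19
|j0.018 + 30| = √(0.018² + 30²) = 30
|j0.018 + 83| = √(0.018² + 83²) = 83
|H(j0.018)| = 2.7 × 0.3565 / (19 × 30 × 83) = 2.0343e-05
20 log₁₀(2.0343e-05) = -93.83 dB
∠(j0.018 + 0.356) = arctan(0.018/0.356) = 2.89°
∠(j0.018 + 19) = arctan(0.018/19) = 0.05°
∠(j0.018 + 30) = arctan(0.018/30) = 0.03°
∠(j0.018 + 83) = arctan(0.018/83) = 0.01°
∠H(j0.018) = 2.89° − (0.05° + 0.03° + 0.01°) = 2.79°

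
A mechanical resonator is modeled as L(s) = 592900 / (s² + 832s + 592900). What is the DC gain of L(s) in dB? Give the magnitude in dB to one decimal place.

L(0) = 592900 / 592900 = 1
20 log₁₀(1) = 0.00 dB

0.0 dB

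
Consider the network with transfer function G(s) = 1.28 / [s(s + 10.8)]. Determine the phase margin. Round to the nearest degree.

Gain crossover: |G(jω)| = 1 at ω ≈ 0.119 rad/sec.
∠G(j0.119) = −90° − arctan(0.119/10.8) ≈ -90.63°
PM = 180° + (-90.63°) = 89.37°

89°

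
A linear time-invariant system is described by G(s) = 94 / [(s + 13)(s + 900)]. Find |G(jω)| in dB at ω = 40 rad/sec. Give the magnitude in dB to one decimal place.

|j40 + 13| = √(40² + 13²) = 42.06
|j40 + 900| = √(40² + 900²) = 900.9
|G(j40)| = 94 / (42.06 × 900.9) = 0.0024808
20 log₁₀(0.0024808) = -52.11 dB

-52.1 dB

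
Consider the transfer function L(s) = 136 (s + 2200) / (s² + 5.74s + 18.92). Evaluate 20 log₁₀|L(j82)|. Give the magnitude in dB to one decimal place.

33.0 dB

|j82 + 2200| = √(82² + 2200²) = 2202
|(j82)² + 5.74(j82) + 18.92| = |-6705.1 + j470.68| = 6722
|L(j82)| = 136 × 2202 / 6722 = 44.544
20 log₁₀(44.544) = 32.98 dB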